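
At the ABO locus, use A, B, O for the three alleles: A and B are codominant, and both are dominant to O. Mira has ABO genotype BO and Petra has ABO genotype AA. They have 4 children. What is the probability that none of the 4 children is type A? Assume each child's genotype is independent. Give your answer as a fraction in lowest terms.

ABO cross BO × AA → 1/2 A, 1/2 AB.
So P(type A) = 1/2 per child.
P(not type A) = 1/2 for one child; (1/2)^4 = 1/16.

1/16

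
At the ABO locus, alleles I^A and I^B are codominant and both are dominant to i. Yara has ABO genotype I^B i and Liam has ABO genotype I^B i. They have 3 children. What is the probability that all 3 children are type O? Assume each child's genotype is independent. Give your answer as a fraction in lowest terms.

1/64

ABO cross I^B i × I^B i → 1/4 O, 3/4 B.
So P(type O) = 1/4 per child.
All 3 independent: (1/4)^3 = 1/64.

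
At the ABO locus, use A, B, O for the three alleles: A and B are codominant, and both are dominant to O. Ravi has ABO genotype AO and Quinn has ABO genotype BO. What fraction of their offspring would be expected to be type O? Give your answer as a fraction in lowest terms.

1/4

ABO cross AO × BO → offspring phenotypes: 1/4 O, 1/4 A, 1/4 B, 1/4 AB.
So P(type O) = 1/4.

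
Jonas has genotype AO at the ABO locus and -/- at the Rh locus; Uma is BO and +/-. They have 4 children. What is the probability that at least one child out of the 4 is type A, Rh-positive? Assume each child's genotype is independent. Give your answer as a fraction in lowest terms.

1695/4096

ABO cross AO × BO → 1/4 O, 1/4 A, 1/4 B, 1/4 AB.
Rh cross -/- × +/- → 1/2 Rh+, 1/2 Rh-; so P(type A, Rh-positive) = 1/4 × 1/2 = 1/8 per child.
P(none) = (7/8)^4 = 2401/4096; P(at least one) = 1 − 2401/4096 = 1695/4096.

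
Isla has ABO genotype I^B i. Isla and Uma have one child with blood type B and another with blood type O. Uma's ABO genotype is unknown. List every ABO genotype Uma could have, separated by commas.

For each candidate genotype of Uma, check whether crossing it with I^B i can produce every observed child phenotype.
  I^A I^A → possible child types {A, AB} ✗
  I^A I^B → possible child types {A, B, AB} ✗
  I^A i → possible child types {O, A, B, AB} ✓
  I^B I^B → possible child types {B} ✗
  I^B i → possible child types {O, B} ✓
  i i → possible child types {O, B} ✓

I^A i, I^B i, i i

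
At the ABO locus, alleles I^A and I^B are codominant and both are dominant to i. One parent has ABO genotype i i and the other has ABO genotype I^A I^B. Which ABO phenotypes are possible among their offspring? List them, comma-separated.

A, B

Gametes from i i × I^A I^B give offspring ABO genotypes I^A i, I^B i, i.e. phenotypes A, B.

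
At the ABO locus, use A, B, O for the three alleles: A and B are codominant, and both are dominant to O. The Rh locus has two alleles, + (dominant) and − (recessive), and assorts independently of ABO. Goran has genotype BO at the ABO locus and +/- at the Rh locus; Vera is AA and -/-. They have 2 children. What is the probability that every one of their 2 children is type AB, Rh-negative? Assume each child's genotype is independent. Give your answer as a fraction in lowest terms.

ABO cross BO × AA → 1/2 A, 1/2 AB.
Rh cross +/- × -/- → 1/2 Rh+, 1/2 Rh-; so P(type AB, Rh-negative) = 1/2 × 1/2 = 1/4 per child.
All 2 independent: (1/4)^2 = 1/16.

1/16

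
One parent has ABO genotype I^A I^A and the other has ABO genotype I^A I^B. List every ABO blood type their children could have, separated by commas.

Gametes from I^A I^A × I^A I^B give offspring ABO genotypes I^A I^A, I^A I^B, i.e. phenotypes A, AB.

A, AB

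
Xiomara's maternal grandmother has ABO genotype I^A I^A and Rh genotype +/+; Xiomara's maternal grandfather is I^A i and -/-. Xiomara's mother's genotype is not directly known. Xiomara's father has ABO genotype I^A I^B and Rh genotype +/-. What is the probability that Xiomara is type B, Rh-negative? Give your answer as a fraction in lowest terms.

Xiomara's mother's ABO genotype from I^A I^A × I^A i: 1/2 I^A I^A, 1/2 I^A i.
Crossing each possibility with the father I^A I^B and summing P(type B): 1/2·0 + 1/2·1/4 = 1/8.
Similarly for Rh via the mother's Rh distribution: P(Rh-) = 1/4.
Independent loci: 1/8 × 1/4 = 1/32.

1/32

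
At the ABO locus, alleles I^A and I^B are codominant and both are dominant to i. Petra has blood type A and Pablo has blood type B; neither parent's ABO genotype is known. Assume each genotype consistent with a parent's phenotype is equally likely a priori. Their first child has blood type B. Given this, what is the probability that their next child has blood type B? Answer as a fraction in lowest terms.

5/12

Possible genotypes: Petra ∈ {I^A I^A, I^A i}; Pablo ∈ {I^B I^B, I^B i}.
Weight each parental genotype pair by prior × P(type-B child):
  I^A i × I^B I^B: posterior weight 2/3; P(next child type B) = 1/2.
  I^A i × I^B i: posterior weight 1/3; P(next child type B) = 1/4.
Weighted sum = 5/12.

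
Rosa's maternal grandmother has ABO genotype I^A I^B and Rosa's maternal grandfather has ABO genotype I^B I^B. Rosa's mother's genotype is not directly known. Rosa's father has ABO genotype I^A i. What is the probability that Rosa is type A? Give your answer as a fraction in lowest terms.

Rosa's mother's ABO genotype from I^A I^B × I^B I^B: 1/2 I^A I^B, 1/2 I^B I^B.
Crossing each possibility with the father I^A i and summing P(type A): 1/2·1/2 + 1/2·0 = 1/4.

1/4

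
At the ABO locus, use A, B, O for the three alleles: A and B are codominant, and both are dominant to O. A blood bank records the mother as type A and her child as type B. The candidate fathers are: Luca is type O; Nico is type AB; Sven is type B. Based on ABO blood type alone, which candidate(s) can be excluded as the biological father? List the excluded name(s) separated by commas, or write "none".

Luca

A candidate is excluded only if no genotype consistent with his phenotype could produce a type B child with a type A mother.
Luca (type O): no genotype consistent with that phenotype can produce a type-B child with a type-A mother.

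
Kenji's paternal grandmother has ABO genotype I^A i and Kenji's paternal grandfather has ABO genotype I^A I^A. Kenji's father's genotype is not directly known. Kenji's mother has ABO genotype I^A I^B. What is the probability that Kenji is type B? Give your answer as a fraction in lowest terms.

1/8

Kenji's father's ABO genotype from I^A i × I^A I^A: 1/2 I^A I^A, 1/2 I^A i.
Crossing each possibility with the mother I^A I^B and summing P(type B): 1/2·0 + 1/2·1/4 = 1/8.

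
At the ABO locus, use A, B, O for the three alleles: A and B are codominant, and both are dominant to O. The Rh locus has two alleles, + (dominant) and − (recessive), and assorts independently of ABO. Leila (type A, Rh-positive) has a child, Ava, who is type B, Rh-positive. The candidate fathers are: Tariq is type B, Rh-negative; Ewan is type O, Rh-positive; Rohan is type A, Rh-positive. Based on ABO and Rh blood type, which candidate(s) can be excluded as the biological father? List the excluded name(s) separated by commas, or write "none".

Ewan, Rohan

A candidate is excluded only if no genotype consistent with his phenotype could produce a type B, Rh-positive child with a type A, Rh-positive mother.
Ewan (type O, Rh+): no genotype consistent with that phenotype can produce a type-B Rh+ child with a type-A mother.
Rohan (type A, Rh+): no genotype consistent with that phenotype can produce a type-B Rh+ child with a type-A mother.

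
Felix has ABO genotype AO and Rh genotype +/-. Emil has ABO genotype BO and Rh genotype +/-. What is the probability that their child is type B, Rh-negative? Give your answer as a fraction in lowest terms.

1/16

ABO cross AO × BO → offspring phenotypes: 1/4 O, 1/4 A, 1/4 B, 1/4 AB.
Rh cross +/- × +/- → 3/4 Rh+, 1/4 Rh-.
Independent loci: P(type B, Rh-negative) = 1/4 × 1/4 = 1/16.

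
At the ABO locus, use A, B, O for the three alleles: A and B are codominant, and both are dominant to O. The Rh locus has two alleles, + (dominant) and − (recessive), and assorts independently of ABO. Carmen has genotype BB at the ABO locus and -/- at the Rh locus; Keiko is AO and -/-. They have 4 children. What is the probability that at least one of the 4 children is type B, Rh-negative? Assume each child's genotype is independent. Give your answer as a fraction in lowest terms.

15/16

ABO cross BB × AO → 1/2 B, 1/2 AB.
Rh cross -/- × -/- → 1 Rh-; so P(type B, Rh-negative) = 1/2 × 1 = 1/2 per child.
P(none) = (1/2)^4 = 1/16; P(at least one) = 1 − 1/16 = 15/16.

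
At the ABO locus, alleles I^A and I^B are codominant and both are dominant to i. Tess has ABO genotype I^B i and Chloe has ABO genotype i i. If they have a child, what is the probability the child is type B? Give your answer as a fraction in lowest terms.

1/2

ABO cross I^B i × i i → offspring phenotypes: 1/2 O, 1/2 B.
So P(type B) = 1/2.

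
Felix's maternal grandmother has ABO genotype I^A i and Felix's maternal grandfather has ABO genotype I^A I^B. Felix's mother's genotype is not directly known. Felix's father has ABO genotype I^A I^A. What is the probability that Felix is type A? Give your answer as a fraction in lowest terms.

Felix's mother's ABO genotype from I^A i × I^A I^B: 1/4 I^A I^A, 1/4 I^A I^B, 1/4 I^A i, 1/4 I^B i.
Crossing each possibility with the father I^A I^A and summing P(type A): 1/4·1 + 1/4·1/2 + 1/4·1 + 1/4·1/2 = 3/4.

3/4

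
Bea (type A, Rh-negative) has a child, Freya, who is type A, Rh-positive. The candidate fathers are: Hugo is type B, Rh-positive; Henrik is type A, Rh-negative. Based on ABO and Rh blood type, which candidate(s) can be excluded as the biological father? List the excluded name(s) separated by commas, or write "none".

Henrik

A candidate is excluded only if no genotype consistent with his phenotype could produce a type A, Rh-positive child with a type A, Rh-negative mother.
Henrik (type A, Rh-): no genotype consistent with that phenotype can produce a type-A Rh+ child with a type-A mother.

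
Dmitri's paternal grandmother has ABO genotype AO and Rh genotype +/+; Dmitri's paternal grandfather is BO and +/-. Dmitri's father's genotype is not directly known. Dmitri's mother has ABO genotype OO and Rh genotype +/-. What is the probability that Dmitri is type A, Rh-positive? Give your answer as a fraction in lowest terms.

Dmitri's father's ABO genotype from AO × BO: 1/4 AB, 1/4 AO, 1/4 BO, 1/4 OO.
Crossing each possibility with the mother OO and summing P(type A): 1/4·1/2 + 1/4·1/2 + 1/4·0 + 1/4·0 = 1/4.
Similarly for Rh via the father's Rh distribution: P(Rh+) = 7/8.
Independent loci: 1/4 × 7/8 = 7/32.

7/32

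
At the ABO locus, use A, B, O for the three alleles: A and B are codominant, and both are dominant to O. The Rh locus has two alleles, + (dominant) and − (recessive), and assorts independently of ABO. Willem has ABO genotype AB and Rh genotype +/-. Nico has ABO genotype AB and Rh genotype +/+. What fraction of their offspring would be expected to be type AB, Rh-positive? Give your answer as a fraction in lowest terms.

ABO cross AB × AB → offspring phenotypes: 1/4 A, 1/4 B, 1/2 AB.
Rh cross +/- × +/+ → 1 Rh+.
Independent loci: P(type AB, Rh-positive) = 1/2 × 1 = 1/2.

1/2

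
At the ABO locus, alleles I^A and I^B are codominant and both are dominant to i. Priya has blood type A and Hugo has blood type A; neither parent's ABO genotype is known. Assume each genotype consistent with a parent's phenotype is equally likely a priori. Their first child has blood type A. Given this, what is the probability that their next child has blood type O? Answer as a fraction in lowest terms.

Possible genotypes: Priya ∈ {I^A I^A, I^A i}; Hugo ∈ {I^A I^A, I^A i}.
Weight each parental genotype pair by prior × P(type-A child):
  I^A I^A × I^A I^A: posterior weight 4/15; P(next child type O) = 0.
  I^A I^A × I^A i: posterior weight 4/15; P(next child type O) = 0.
  I^A i × I^A I^A: posterior weight 4/15; P(next child type O) = 0.
  I^A i × I^A i: posterior weight 1/5; P(next child type O) = 1/4.
Weighted sum = 1/20.

1/20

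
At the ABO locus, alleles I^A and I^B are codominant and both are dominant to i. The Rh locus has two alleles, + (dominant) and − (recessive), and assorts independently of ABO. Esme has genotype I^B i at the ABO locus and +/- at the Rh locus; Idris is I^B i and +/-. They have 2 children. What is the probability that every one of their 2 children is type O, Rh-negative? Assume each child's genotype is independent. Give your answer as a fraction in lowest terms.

1/256

ABO cross I^B i × I^B i → 1/4 O, 3/4 B.
Rh cross +/- × +/- → 3/4 Rh+, 1/4 Rh-; so P(type O, Rh-negative) = 1/4 × 1/4 = 1/16 per child.
All 2 independent: (1/16)^2 = 1/256.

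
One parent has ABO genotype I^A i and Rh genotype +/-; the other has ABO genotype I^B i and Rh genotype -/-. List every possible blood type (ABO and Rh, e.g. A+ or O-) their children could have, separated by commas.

O+, O-, A+, A-, B+, B-, AB+, AB-

Gametes from I^A i × I^B i give offspring ABO genotypes I^A I^B, I^A i, I^B i, i i, i.e. phenotypes O, A, B, AB.
Rh cross +/- × -/- → phenotypes Rh+, Rh-.
Combining independently: O+, O-, A+, A-, B+, B-, AB+, AB-.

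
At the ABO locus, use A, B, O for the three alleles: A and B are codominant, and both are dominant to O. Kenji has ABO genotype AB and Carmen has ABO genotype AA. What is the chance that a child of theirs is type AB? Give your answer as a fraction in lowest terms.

ABO cross AB × AA → offspring phenotypes: 1/2 A, 1/2 AB.
So P(type AB) = 1/2.

1/2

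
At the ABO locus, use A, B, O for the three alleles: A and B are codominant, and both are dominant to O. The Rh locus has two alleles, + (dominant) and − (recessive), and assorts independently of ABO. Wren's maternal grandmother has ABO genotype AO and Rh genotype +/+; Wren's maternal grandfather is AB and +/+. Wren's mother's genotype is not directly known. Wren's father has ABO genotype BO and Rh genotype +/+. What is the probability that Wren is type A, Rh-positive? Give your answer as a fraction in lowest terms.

1/4

Wren's mother's ABO genotype from AO × AB: 1/4 AA, 1/4 AB, 1/4 AO, 1/4 BO.
Crossing each possibility with the father BO and summing P(type A): 1/4·1/2 + 1/4·1/4 + 1/4·1/4 + 1/4·0 = 1/4.
Similarly for Rh via the mother's Rh distribution: P(Rh+) = 1.
Independent loci: 1/4 × 1 = 1/4.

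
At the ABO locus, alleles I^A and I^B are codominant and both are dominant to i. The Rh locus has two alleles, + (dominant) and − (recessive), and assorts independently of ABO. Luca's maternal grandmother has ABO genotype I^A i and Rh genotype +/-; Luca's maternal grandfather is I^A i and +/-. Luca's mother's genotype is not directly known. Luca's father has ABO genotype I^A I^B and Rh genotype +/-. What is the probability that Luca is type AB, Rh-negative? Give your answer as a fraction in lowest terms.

Luca's mother's ABO genotype from I^A i × I^A i: 1/4 I^A I^A, 1/2 I^A i, 1/4 i i.
Crossing each possibility with the father I^A I^B and summing P(type AB): 1/4·1/2 + 1/2·1/4 + 1/4·0 = 1/4.
Similarly for Rh via the mother's Rh distribution: P(Rh-) = 1/4.
Independent loci: 1/4 × 1/4 = 1/16.

1/16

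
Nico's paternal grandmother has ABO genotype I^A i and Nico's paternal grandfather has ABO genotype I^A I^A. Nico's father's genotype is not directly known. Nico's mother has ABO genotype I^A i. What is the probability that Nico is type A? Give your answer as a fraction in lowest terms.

7/8

Nico's father's ABO genotype from I^A i × I^A I^A: 1/2 I^A I^A, 1/2 I^A i.
Crossing each possibility with the mother I^A i and summing P(type A): 1/2·1 + 1/2·3/4 = 7/8.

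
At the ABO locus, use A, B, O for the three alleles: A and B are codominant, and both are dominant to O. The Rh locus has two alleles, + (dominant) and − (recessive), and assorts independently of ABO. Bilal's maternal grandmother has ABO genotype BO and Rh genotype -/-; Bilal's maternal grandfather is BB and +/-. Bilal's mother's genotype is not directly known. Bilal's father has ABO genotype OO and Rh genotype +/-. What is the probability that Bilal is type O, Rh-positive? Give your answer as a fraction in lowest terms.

5/32

Bilal's mother's ABO genotype from BO × BB: 1/2 BB, 1/2 BO.
Crossing each possibility with the father OO and summing P(type O): 1/2·0 + 1/2·1/2 = 1/4.
Similarly for Rh via the mother's Rh distribution: P(Rh+) = 5/8.
Independent loci: 1/4 × 5/8 = 5/32.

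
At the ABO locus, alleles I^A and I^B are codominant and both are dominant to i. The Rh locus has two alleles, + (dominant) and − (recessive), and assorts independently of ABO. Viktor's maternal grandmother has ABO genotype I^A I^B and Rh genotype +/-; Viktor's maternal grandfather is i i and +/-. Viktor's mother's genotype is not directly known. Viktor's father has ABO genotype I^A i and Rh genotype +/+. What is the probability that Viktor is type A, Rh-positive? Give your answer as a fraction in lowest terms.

Viktor's mother's ABO genotype from I^A I^B × i i: 1/2 I^A i, 1/2 I^B i.
Crossing each possibility with the father I^A i and summing P(type A): 1/2·3/4 + 1/2·1/4 = 1/2.
Similarly for Rh via the mother's Rh distribution: P(Rh+) = 1.
Independent loci: 1/2 × 1 = 1/2.

1/2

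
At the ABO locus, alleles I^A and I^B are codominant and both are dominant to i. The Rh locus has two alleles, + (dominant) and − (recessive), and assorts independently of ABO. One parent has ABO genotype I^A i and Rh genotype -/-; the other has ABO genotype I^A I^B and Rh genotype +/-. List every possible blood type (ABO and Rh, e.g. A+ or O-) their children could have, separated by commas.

A+, A-, B+, B-, AB+, AB-

Gametes from I^A i × I^A I^B give offspring ABO genotypes I^A I^A, I^A I^B, I^A i, I^B i, i.e. phenotypes A, B, AB.
Rh cross -/- × +/- → phenotypes Rh+, Rh-.
Combining independently: A+, A-, B+, B-, AB+, AB-.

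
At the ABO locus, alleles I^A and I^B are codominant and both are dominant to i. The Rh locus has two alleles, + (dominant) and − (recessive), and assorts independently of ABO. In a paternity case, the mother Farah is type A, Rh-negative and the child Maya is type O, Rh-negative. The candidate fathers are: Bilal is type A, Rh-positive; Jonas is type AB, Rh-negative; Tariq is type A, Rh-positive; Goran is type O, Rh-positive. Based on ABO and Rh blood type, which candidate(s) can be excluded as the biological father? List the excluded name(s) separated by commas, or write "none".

A candidate is excluded only if no genotype consistent with his phenotype could produce a type O, Rh-negative child with a type A, Rh-negative mother.
Jonas (type AB, Rh-): no genotype consistent with that phenotype can produce a type-O Rh- child with a type-A mother.

Jonas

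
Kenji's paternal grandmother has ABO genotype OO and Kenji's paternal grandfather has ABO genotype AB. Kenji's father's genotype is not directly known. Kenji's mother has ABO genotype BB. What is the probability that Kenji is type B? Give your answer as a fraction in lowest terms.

3/4

Kenji's father's ABO genotype from OO × AB: 1/2 AO, 1/2 BO.
Crossing each possibility with the mother BB and summing P(type B): 1/2·1/2 + 1/2·1 = 3/4.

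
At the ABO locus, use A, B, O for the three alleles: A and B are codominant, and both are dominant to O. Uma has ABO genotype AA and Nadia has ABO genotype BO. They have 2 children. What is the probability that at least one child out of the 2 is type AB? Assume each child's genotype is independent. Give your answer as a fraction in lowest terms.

ABO cross AA × BO → 1/2 A, 1/2 AB.
So P(type AB) = 1/2 per child.
P(none) = (1/2)^2 = 1/4; P(at least one) = 1 − 1/4 = 3/4.

3/4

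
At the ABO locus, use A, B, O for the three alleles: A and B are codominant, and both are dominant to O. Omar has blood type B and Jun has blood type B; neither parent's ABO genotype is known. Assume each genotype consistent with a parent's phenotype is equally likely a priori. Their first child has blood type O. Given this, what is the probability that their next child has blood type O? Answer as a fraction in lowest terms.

1/4

Possible genotypes: Omar ∈ {BB, BO}; Jun ∈ {BB, BO}.
Weight each parental genotype pair by prior × P(type-O child):
  BO × BO: posterior weight 1; P(next child type O) = 1/4.
Weighted sum = 1/4.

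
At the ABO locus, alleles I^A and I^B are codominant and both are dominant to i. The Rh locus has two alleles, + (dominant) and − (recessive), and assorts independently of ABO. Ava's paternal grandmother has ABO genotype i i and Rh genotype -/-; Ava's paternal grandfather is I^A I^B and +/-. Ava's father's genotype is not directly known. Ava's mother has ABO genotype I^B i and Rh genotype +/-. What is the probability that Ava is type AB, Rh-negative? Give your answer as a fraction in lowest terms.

3/64

Ava's father's ABO genotype from i i × I^A I^B: 1/2 I^A i, 1/2 I^B i.
Crossing each possibility with the mother I^B i and summing P(type AB): 1/2·1/4 + 1/2·0 = 1/8.
Similarly for Rh via the father's Rh distribution: P(Rh-) = 3/8.
Independent loci: 1/8 × 3/8 = 3/64.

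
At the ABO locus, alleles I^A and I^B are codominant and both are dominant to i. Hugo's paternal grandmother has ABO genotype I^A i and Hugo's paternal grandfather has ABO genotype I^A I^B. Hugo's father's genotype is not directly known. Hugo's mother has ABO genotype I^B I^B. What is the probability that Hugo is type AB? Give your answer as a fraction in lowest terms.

Hugo's father's ABO genotype from I^A i × I^A I^B: 1/4 I^A I^A, 1/4 I^A I^B, 1/4 I^A i, 1/4 I^B i.
Crossing each possibility with the mother I^B I^B and summing P(type AB): 1/4·1 + 1/4·1/2 + 1/4·1/2 + 1/4·0 = 1/2.

1/2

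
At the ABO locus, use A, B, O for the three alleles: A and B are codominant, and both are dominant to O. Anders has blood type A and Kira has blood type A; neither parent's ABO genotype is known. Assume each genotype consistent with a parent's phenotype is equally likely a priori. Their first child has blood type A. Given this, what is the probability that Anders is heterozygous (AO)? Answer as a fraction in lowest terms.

7/15

Possible genotypes: Anders ∈ {AA, AO}; Kira ∈ {AA, AO}.
Weight each parental genotype pair by prior × P(type-A child):
  AA × AA: posterior weight 4/15.
  AA × AO: posterior weight 4/15.
  AO × AA: posterior weight 4/15.
  AO × AO: posterior weight 1/5.
Sum the posterior weight over pairs where Anders is AO: 7/15.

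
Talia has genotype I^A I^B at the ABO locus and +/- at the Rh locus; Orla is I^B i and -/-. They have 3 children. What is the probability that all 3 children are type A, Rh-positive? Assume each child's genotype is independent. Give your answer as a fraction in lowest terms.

ABO cross I^A I^B × I^B i → 1/4 A, 1/2 B, 1/4 AB.
Rh cross +/- × -/- → 1/2 Rh+, 1/2 Rh-; so P(type A, Rh-positive) = 1/4 × 1/2 = 1/8 per child.
All 3 independent: (1/8)^3 = 1/512.

1/512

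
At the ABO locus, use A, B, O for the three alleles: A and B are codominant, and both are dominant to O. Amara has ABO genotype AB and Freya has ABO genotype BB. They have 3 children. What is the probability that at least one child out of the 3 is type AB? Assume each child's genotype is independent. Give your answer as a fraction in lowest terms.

ABO cross AB × BB → 1/2 B, 1/2 AB.
So P(type AB) = 1/2 per child.
P(none) = (1/2)^3 = 1/8; P(at least one) = 1 − 1/8 = 7/8.

7/8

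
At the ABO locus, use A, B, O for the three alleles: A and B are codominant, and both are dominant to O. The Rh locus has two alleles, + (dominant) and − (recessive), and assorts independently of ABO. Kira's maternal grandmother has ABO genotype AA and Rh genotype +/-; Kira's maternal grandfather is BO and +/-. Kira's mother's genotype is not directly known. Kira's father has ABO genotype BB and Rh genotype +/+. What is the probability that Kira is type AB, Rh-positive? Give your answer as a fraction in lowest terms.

1/2

Kira's mother's ABO genotype from AA × BO: 1/2 AB, 1/2 AO.
Crossing each possibility with the father BB and summing P(type AB): 1/2·1/2 + 1/2·1/2 = 1/2.
Similarly for Rh via the mother's Rh distribution: P(Rh+) = 1.
Independent loci: 1/2 × 1 = 1/2.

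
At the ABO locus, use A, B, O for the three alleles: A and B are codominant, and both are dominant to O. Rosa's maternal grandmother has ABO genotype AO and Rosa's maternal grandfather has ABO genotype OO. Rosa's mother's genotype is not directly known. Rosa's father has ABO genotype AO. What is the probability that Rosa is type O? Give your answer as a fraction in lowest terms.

Rosa's mother's ABO genotype from AO × OO: 1/2 AO, 1/2 OO.
Crossing each possibility with the father AO and summing P(type O): 1/2·1/4 + 1/2·1/2 = 3/8.

3/8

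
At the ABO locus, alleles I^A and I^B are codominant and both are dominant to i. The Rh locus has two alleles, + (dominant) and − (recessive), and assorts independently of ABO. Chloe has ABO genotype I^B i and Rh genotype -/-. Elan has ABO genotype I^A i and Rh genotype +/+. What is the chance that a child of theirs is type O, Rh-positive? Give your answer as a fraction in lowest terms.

ABO cross I^B i × I^A i → offspring phenotypes: 1/4 O, 1/4 A, 1/4 B, 1/4 AB.
Rh cross -/- × +/+ → 1 Rh+.
Independent loci: P(type O, Rh-positive) = 1/4 × 1 = 1/4.

1/4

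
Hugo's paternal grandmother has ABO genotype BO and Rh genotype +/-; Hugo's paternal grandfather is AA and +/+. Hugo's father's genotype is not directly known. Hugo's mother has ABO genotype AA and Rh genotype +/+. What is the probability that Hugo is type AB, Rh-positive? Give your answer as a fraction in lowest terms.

Hugo's father's ABO genotype from BO × AA: 1/2 AB, 1/2 AO.
Crossing each possibility with the mother AA and summing P(type AB): 1/2·1/2 + 1/2·0 = 1/4.
Similarly for Rh via the father's Rh distribution: P(Rh+) = 1.
Independent loci: 1/4 × 1 = 1/4.

1/4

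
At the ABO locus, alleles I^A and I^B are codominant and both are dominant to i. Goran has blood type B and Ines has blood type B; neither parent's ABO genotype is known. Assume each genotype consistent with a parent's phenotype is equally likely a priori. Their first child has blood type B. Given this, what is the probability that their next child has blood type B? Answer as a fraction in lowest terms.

Possible genotypes: Goran ∈ {I^B I^B, I^B i}; Ines ∈ {I^B I^B, I^B i}.
Weight each parental genotype pair by prior × P(type-B child):
  I^B I^B × I^B I^B: posterior weight 4/15; P(next child type B) = 1.
  I^B I^B × I^B i: posterior weight 4/15; P(next child type B) = 1.
  I^B i × I^B I^B: posterior weight 4/15; P(next child type B) = 1.
  I^B i × I^B i: posterior weight 1/5; P(next child type B) = 3/4.
Weighted sum = 19/20.

19/20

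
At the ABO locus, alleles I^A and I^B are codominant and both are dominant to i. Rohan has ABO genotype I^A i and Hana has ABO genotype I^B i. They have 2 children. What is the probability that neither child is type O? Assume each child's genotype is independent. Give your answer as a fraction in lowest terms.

9/16

ABO cross I^A i × I^B i → 1/4 O, 1/4 A, 1/4 B, 1/4 AB.
So P(type O) = 1/4 per child.
P(not type O) = 3/4 for one child; (3/4)^2 = 9/16.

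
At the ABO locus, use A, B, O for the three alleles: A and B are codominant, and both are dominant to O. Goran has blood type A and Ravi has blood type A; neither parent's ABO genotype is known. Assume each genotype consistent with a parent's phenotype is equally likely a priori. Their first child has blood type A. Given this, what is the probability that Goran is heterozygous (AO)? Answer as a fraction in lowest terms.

Possible genotypes: Goran ∈ {AA, AO}; Ravi ∈ {AA, AO}.
Weight each parental genotype pair by prior × P(type-A child):
  AA × AA: posterior weight 4/15.
  AA × AO: posterior weight 4/15.
  AO × AA: posterior weight 4/15.
  AO × AO: posterior weight 1/5.
Sum the posterior weight over pairs where Goran is AO: 7/15.

7/15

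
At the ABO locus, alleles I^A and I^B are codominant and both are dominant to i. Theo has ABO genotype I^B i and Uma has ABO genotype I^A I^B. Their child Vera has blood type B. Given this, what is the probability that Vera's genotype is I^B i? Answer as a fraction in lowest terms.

1/2

Cross I^B i × I^A I^B → 1/4 I^A I^B, 1/4 I^A i, 1/4 I^B I^B, 1/4 I^B i.
Type-B genotypes among offspring: I^B I^B (1/4), I^B i (1/4); total 1/2.
P(I^B i | type B) = (1/4) / (1/2) = 1/2.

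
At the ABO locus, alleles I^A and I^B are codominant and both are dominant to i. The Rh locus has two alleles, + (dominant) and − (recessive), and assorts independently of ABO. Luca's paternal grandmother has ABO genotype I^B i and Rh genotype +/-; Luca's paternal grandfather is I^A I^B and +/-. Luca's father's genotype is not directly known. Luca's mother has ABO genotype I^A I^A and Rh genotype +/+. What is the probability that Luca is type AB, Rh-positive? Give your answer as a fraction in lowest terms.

Luca's father's ABO genotype from I^B i × I^A I^B: 1/4 I^A I^B, 1/4 I^A i, 1/4 I^B I^B, 1/4 I^B i.
Crossing each possibility with the mother I^A I^A and summing P(type AB): 1/4·1/2 + 1/4·0 + 1/4·1 + 1/4·1/2 = 1/2.
Similarly for Rh via the father's Rh distribution: P(Rh+) = 1.
Independent loci: 1/2 × 1 = 1/2.

1/2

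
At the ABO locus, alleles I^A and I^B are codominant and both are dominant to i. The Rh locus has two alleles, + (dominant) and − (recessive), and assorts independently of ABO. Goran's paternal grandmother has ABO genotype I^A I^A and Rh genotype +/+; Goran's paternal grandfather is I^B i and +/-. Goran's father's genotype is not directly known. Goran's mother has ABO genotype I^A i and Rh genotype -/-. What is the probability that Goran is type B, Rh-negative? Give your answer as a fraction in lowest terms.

1/32

Goran's father's ABO genotype from I^A I^A × I^B i: 1/2 I^A I^B, 1/2 I^A i.
Crossing each possibility with the mother I^A i and summing P(type B): 1/2·1/4 + 1/2·0 = 1/8.
Similarly for Rh via the father's Rh distribution: P(Rh-) = 1/4.
Independent loci: 1/8 × 1/4 = 1/32.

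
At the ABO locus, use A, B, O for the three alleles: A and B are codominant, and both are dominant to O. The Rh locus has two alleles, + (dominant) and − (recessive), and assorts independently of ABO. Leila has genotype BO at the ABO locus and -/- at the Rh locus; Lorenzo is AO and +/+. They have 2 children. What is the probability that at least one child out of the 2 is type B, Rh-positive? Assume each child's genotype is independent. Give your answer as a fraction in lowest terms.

7/16

ABO cross BO × AO → 1/4 O, 1/4 A, 1/4 B, 1/4 AB.
Rh cross -/- × +/+ → 1 Rh+; so P(type B, Rh-positive) = 1/4 × 1 = 1/4 per child.
P(none) = (3/4)^2 = 9/16; P(at least one) = 1 − 9/16 = 7/16.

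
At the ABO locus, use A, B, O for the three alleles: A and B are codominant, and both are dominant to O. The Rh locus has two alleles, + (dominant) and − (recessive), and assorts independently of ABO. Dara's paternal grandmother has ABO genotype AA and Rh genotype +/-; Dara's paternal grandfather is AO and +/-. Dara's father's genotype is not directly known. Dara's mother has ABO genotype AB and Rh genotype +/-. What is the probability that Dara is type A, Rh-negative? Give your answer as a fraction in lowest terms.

1/8

Dara's father's ABO genotype from AA × AO: 1/2 AA, 1/2 AO.
Crossing each possibility with the mother AB and summing P(type A): 1/2·1/2 + 1/2·1/2 = 1/2.
Similarly for Rh via the father's Rh distribution: P(Rh-) = 1/4.
Independent loci: 1/2 × 1/4 = 1/8.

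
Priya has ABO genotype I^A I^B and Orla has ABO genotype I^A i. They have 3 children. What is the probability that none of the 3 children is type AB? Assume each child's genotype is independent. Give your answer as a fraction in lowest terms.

27/64

ABO cross I^A I^B × I^A i → 1/2 A, 1/4 B, 1/4 AB.
So P(type AB) = 1/4 per child.
P(not type AB) = 3/4 for one child; (3/4)^3 = 27/64.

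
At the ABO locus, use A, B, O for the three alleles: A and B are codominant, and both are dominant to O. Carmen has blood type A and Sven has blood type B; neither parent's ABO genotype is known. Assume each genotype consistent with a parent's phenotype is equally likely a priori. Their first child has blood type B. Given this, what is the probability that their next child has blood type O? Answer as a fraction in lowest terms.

Possible genotypes: Carmen ∈ {AA, AO}; Sven ∈ {BB, BO}.
Weight each parental genotype pair by prior × P(type-B child):
  AO × BB: posterior weight 2/3; P(next child type O) = 0.
  AO × BO: posterior weight 1/3; P(next child type O) = 1/4.
Weighted sum = 1/12.

1/12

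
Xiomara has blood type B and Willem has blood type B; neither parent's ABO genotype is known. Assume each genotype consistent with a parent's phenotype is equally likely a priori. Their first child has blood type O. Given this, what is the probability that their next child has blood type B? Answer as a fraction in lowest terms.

3/4

Possible genotypes: Xiomara ∈ {I^B I^B, I^B i}; Willem ∈ {I^B I^B, I^B i}.
Weight each parental genotype pair by prior × P(type-O child):
  I^B i × I^B i: posterior weight 1; P(next child type B) = 3/4.
Weighted sum = 3/4.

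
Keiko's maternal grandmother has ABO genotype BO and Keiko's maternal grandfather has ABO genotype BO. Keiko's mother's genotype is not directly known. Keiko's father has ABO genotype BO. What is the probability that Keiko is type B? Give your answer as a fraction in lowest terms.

Keiko's mother's ABO genotype from BO × BO: 1/4 BB, 1/2 BO, 1/4 OO.
Crossing each possibility with the father BO and summing P(type B): 1/4·1 + 1/2·3/4 + 1/4·1/2 = 3/4.

3/4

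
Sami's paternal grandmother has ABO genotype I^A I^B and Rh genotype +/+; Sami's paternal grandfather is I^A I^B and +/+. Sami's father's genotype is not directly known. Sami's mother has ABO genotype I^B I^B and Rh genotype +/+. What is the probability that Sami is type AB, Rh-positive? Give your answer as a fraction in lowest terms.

Sami's father's ABO genotype from I^A I^B × I^A I^B: 1/4 I^A I^A, 1/2 I^A I^B, 1/4 I^B I^B.
Crossing each possibility with the mother I^B I^B and summing P(type AB): 1/4·1 + 1/2·1/2 + 1/4·0 = 1/2.
Similarly for Rh via the father's Rh distribution: P(Rh+) = 1.
Independent loci: 1/2 × 1 = 1/2.

1/2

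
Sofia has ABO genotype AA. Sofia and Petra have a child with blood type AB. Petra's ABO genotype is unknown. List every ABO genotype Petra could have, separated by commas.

AB, BB, BO

For each candidate genotype of Petra, check whether crossing it with AA can produce every observed child phenotype.
  AA → possible child types {A} ✗
  AB → possible child types {A, AB} ✓
  AO → possible child types {A} ✗
  BB → possible child types {AB} ✓
  BO → possible child types {A, AB} ✓
  OO → possible child types {A} ✗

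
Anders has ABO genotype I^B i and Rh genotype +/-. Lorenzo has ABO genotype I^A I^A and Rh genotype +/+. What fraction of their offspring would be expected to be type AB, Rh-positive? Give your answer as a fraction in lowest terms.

ABO cross I^B i × I^A I^A → offspring phenotypes: 1/2 A, 1/2 AB.
Rh cross +/- × +/+ → 1 Rh+.
Independent loci: P(type AB, Rh-positive) = 1/2 × 1 = 1/2.

1/2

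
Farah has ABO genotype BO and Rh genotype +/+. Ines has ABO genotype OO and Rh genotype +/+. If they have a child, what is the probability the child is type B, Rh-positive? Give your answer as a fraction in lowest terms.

ABO cross BO × OO → offspring phenotypes: 1/2 O, 1/2 B.
Rh cross +/+ × +/+ → 1 Rh+.
Independent loci: P(type B, Rh-positive) = 1/2 × 1 = 1/2.

1/2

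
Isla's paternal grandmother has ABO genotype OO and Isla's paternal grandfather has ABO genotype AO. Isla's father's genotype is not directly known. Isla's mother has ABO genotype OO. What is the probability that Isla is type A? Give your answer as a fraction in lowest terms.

Isla's father's ABO genotype from OO × AO: 1/2 AO, 1/2 OO.
Crossing each possibility with the mother OO and summing P(type A): 1/2·1/2 + 1/2·0 = 1/4.

1/4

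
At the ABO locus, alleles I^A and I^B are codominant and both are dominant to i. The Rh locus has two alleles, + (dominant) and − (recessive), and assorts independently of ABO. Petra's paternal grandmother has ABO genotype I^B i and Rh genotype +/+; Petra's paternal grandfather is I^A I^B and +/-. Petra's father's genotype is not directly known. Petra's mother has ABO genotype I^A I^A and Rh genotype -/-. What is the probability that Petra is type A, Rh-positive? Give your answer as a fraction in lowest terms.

Petra's father's ABO genotype from I^B i × I^A I^B: 1/4 I^A I^B, 1/4 I^A i, 1/4 I^B I^B, 1/4 I^B i.
Crossing each possibility with the mother I^A I^A and summing P(type A): 1/4·1/2 + 1/4·1 + 1/4·0 + 1/4·1/2 = 1/2.
Similarly for Rh via the father's Rh distribution: P(Rh+) = 3/4.
Independent loci: 1/2 × 3/4 = 3/8.

3/8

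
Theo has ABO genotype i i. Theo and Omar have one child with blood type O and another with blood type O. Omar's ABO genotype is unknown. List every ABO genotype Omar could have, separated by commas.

For each candidate genotype of Omar, check whether crossing it with i i can produce every observed child phenotype.
  I^A I^A → possible child types {A} ✗
  I^A I^B → possible child types {A, B} ✗
  I^A i → possible child types {O, A} ✓
  I^B I^B → possible child types {B} ✗
  I^B i → possible child types {O, B} ✓
  i i → possible child types {O} ✓

I^A i, I^B i, i i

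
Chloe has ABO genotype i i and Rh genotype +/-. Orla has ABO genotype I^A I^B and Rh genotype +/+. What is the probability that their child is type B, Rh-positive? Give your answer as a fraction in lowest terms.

1/2

ABO cross i i × I^A I^B → offspring phenotypes: 1/2 A, 1/2 B.
Rh cross +/- × +/+ → 1 Rh+.
Independent loci: P(type B, Rh-positive) = 1/2 × 1 = 1/2.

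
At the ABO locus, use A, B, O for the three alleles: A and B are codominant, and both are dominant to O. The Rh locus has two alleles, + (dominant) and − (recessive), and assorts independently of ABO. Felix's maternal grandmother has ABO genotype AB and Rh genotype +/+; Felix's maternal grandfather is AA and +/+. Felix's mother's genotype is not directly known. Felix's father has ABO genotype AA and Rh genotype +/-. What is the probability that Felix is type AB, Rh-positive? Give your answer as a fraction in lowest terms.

Felix's mother's ABO genotype from AB × AA: 1/2 AA, 1/2 AB.
Crossing each possibility with the father AA and summing P(type AB): 1/2·0 + 1/2·1/2 = 1/4.
Similarly for Rh via the mother's Rh distribution: P(Rh+) = 1.
Independent loci: 1/4 × 1 = 1/4.

1/4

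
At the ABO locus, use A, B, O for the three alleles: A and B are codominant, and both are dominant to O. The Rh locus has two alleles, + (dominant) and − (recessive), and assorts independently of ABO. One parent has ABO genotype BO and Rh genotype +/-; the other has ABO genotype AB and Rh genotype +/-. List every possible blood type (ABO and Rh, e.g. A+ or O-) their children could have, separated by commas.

A+, A-, B+, B-, AB+, AB-

Gametes from BO × AB give offspring ABO genotypes AB, AO, BB, BO, i.e. phenotypes A, B, AB.
Rh cross +/- × +/- → phenotypes Rh+, Rh-.
Combining independently: A+, A-, B+, B-, AB+, AB-.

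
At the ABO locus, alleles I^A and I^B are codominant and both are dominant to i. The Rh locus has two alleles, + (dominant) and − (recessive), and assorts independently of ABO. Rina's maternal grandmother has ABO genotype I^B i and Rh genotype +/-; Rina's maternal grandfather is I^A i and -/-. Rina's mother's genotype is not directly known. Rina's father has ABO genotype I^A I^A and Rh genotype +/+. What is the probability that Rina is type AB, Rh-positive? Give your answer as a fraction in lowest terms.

Rina's mother's ABO genotype from I^B i × I^A i: 1/4 I^A I^B, 1/4 I^A i, 1/4 I^B i, 1/4 i i.
Crossing each possibility with the father I^A I^A and summing P(type AB): 1/4·1/2 + 1/4·0 + 1/4·1/2 + 1/4·0 = 1/4.
Similarly for Rh via the mother's Rh distribution: P(Rh+) = 1.
Independent loci: 1/4 × 1 = 1/4.

1/4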